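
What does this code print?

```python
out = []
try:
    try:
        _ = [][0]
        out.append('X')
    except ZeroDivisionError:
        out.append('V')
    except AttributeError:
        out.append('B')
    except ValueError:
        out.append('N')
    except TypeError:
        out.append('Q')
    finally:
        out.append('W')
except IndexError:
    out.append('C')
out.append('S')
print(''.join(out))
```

Execution trace: 'W' (finally) → 'C' (outer except IndexError) → 'S' (after the try/except). Output: WCS

Answer: WCS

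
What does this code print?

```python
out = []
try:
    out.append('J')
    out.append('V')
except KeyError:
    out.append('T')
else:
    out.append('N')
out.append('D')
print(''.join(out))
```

Execution trace: 'J' (try body) → 'V' (try body, no exception) → 'N' (else) → 'D' (after the try/except). Output: JVND

Answer: JVND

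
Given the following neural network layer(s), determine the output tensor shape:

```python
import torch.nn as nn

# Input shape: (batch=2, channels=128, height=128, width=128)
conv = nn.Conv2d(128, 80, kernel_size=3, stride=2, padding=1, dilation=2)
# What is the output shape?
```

Input: (2, 128, 128, 128) -> Output: (2, 80, 63, 63)

Answer: (2, 80, 63, 63)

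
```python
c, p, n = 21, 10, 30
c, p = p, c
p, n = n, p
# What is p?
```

Trace:
`c, p, n = 21, 10, 30` → c = 21; p = 10; n = 30
`c, p = p, c` → c = 10; p = 21
`p, n = n, p` → p = 30; n = 21
So p = 30

Answer: 30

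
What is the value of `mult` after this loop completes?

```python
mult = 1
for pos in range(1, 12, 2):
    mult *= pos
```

Product of 1, 3, 5, ... up to 11
`mult` takes the values: 1 → 3 → 15 → 105 → 945 → 10395

Answer: 10395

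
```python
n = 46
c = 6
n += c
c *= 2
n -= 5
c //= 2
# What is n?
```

Trace:
`n = 46` → n = 46
`c = 6` → c = 6
`n += c` → n = 52
`c *= 2` → c = 12
`n -= 5` → n = 47
`c //= 2` → c = 6
So n = 47

Answer: 47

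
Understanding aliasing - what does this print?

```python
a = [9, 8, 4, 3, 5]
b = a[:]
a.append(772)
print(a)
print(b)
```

Key concept: slice [:] creates copy.
Step by step:
`a = [9, 8, 4, 3, 5]` → a = [9, 8, 4, 3, 5]
`b = a[:]` → b = [9, 8, 4, 3, 5]
`a.append(772)` → a = [9, 8, 4, 3, 5, 772]
`print(a)` → prints [9, 8, 4, 3, 5, 772]
`print(b)` → prints [9, 8, 4, 3, 5]

Answer:
[9, 8, 4, 3, 5, 772]
[9, 8, 4, 3, 5]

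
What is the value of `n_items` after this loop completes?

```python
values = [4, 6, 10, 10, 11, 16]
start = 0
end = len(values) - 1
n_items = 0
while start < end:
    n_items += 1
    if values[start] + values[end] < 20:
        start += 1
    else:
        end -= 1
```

Steps to find pair summing to 20
`n_items` takes the values: 0 → 1 → 2 → 3 → 4 → 5

Answer: 5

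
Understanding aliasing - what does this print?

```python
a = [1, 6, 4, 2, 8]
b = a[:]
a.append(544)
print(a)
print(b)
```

Key concept: slice [:] creates copy.
Step by step:
`a = [1, 6, 4, 2, 8]` → a = [1, 6, 4, 2, 8]
`b = a[:]` → b = [1, 6, 4, 2, 8]
`a.append(544)` → a = [1, 6, 4, 2, 8, 544]
`print(a)` → prints [1, 6, 4, 2, 8, 544]
`print(b)` → prints [1, 6, 4, 2, 8]

Answer:
[1, 6, 4, 2, 8, 544]
[1, 6, 4, 2, 8]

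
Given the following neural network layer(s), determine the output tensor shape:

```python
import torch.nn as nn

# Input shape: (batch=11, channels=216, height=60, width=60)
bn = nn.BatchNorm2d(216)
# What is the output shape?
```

Input: (11, 216, 60, 60) -> Output: (11, 216, 60, 60)

Answer: (11, 216, 60, 60)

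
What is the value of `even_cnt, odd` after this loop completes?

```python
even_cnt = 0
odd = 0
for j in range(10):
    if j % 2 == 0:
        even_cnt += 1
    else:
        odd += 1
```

Count evens and odds in range(10)
`even_cnt, odd` takes the values: (0, 0) → (1, 0) → (1, 1) → (2, 1) → (2, 2) → (3, 2) → (3, 3) → (4, 3) → (4, 4) → (5, 4) → (5, 5)

Answer: 5, 5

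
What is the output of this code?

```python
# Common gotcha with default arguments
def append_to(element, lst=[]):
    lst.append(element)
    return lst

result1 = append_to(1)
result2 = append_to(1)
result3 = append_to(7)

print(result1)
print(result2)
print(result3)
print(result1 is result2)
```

Key concept: mutable default argument gotcha.
Step by step:
`result1 = append_to(1)` → result1 = [1]
`result2 = append_to(1)` → result1 = [1, 1] (same object as result2); result2 = [1, 1] (same object as result1)
`result3 = append_to(7)` → result1 = [1, 1, 7] (same object as result2, result3); result2 = [1, 1, 7] (same object as result1, result3); result3 = [1, 1, 7] (same object as result1, result2)
`print(result1)` → prints [1, 1, 7]
`print(result2)` → prints [1, 1, 7]
`print(result3)` → prints [1, 1, 7]
`print(result1 is result2)` → prints True

Answer:
[1, 1, 7]
[1, 1, 7]
[1, 1, 7]
True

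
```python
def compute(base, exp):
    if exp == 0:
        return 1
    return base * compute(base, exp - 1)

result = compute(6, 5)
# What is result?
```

compute(6, 5) = 6 * 6 * 6 * 6 * 6 = 7776

Answer: 7776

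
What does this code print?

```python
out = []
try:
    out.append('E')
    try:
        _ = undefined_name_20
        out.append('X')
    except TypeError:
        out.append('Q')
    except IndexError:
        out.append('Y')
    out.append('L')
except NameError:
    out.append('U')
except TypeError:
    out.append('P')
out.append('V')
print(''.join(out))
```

Execution trace: 'E' (try body) → 'U' (except NameError) → 'V' (after the try/except). Output: EUV

Answer: EUV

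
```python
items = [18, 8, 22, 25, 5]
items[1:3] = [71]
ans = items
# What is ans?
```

Trace:
`items = [18, 8, 22, 25, 5]` → items = [18, 8, 22, 25, 5]
`items[1:3] = [71]` → items = [18, 71, 25, 5]
`ans = items` → ans = [18, 71, 25, 5]
So ans = [18, 71, 25, 5]

Answer: [18, 71, 25, 5]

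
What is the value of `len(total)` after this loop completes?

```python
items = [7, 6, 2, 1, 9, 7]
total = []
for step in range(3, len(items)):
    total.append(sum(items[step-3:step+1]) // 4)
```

Number of 4-element averages
`total` takes the values: [] → [4] → [4, 4] → [4, 4, 4]
So `len(total)` = 3

Answer: 3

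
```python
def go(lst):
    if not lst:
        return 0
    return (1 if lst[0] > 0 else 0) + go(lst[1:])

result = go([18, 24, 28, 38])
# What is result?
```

Count of positive elements in [18, 24, 28, 38] = 4

Answer: 4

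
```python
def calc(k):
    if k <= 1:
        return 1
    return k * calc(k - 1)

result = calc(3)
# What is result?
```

calc(3) = 3 * 2 * 1 = 6

Answer: 6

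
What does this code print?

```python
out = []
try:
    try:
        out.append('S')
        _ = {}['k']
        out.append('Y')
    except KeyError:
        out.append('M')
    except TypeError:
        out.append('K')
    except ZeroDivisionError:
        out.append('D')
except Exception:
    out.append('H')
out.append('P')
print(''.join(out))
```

Execution trace: 'S' (inner try body) → 'M' (inner except KeyError) → 'P' (after the try/except). Output: SMP

Answer: SMP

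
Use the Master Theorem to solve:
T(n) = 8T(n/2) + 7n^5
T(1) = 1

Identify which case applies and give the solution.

a=8, b=2, f(n)=7n^5. log_2(8) = 3. Since c=5 > 3 and the regularity condition holds (8(n/2)^5 = (8/2^5)n^5 with 8/2^5 < 1), Case 3 applies: T(n) = Θ(f(n)) = O(n^5).

Answer: O(n^5) - Case 3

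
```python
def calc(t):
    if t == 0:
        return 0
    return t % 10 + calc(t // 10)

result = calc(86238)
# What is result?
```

Sum of digits of 86238: 8 + 3 + 2 + 6 + 8 = 27

Answer: 27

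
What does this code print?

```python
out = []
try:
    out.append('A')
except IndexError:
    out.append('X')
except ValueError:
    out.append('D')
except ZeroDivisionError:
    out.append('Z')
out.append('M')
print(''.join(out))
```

Execution trace: 'A' (try body, no exception) → 'M' (after the try/except). Output: AM

Answer: AM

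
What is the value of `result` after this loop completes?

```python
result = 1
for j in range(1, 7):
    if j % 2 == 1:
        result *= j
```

Product of odd numbers 1 to 6
`result` takes the values: 1 → 3 → 15

Answer: 15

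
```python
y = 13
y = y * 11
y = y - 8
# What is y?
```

Trace:
`y = 13` → y = 13
`y = y * 11` → y = 143
`y = y - 8` → y = 135
So y = 135

Answer: 135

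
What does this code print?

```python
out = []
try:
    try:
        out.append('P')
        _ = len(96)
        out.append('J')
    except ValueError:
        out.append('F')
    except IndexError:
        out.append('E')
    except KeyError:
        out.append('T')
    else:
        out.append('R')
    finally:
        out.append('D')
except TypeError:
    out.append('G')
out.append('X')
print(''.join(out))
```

Execution trace: 'P' (inner try body) → 'D' (inner finally) → 'G' (outer except TypeError) → 'X' (after the try/except). Output: PDGX

Answer: PDGX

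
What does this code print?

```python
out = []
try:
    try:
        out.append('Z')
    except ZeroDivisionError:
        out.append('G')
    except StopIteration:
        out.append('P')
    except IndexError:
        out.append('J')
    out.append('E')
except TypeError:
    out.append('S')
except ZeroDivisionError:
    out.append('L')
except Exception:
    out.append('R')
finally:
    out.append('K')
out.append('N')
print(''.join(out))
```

Execution trace: 'Z' (inner try body, no exception) → 'E' (try body, no exception) → 'K' (finally) → 'N' (after the try/except). Output: ZEKN

Answer: ZEKN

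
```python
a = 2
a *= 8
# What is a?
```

Trace:
`a = 2` → a = 2
`a *= 8` → a = 16
So a = 16

Answer: 16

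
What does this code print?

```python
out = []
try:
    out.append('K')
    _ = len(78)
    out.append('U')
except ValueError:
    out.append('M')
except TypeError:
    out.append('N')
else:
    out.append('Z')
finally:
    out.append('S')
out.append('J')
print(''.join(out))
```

Execution trace: 'K' (try body) → 'N' (except TypeError) → 'S' (finally) → 'J' (after the try/except). Output: KNSJ

Answer: KNSJ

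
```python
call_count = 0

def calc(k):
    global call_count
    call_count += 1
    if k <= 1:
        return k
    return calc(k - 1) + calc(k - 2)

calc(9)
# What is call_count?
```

Calls(k) = 1 + Calls(k-1) + Calls(k-2); Calls(0)=Calls(1)=1. For k=9 this gives 109.

Answer: 109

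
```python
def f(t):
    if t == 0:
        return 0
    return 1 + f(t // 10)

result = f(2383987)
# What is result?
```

Count of digits of 2383987: 7

Answer: 7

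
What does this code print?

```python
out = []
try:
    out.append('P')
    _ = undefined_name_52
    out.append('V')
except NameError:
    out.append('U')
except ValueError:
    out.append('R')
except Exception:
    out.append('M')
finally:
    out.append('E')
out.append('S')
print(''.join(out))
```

Execution trace: 'P' (try body) → 'U' (except NameError) → 'E' (finally) → 'S' (after the try/except). Output: PUES

Answer: PUES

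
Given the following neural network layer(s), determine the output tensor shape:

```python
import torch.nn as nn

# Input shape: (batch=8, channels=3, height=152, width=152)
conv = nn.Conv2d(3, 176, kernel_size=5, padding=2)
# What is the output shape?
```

Input: (8, 3, 152, 152) -> Output: (8, 176, 152, 152)

Answer: (8, 176, 152, 152)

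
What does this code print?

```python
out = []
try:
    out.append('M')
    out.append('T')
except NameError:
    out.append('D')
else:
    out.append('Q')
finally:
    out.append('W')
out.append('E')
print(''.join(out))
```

Execution trace: 'M' (try body) → 'T' (try body, no exception) → 'Q' (else) → 'W' (finally) → 'E' (after the try/except). Output: MTQWE

Answer: MTQWE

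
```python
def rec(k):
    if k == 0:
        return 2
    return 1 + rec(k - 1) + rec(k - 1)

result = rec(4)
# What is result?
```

rec(k) = 1 + 2·rec(k-1), rec(0)=2. Closed form: (2+1)·2^4 - 1 = 47.

Answer: 47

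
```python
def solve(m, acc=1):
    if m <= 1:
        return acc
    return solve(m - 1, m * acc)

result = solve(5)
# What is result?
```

Accumulator trace (n, acc): (5, 1) -> (4, 5) -> (3, 20) -> (2, 60) -> (1, 120) -> return 120

Answer: 120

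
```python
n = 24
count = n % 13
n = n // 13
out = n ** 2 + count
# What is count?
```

Trace:
`n = 24` → n = 24
`count = n % 13` → count = 11
`n = n // 13` → n = 1
`out = n ** 2 + count` → out = 12
So count = 11

Answer: 11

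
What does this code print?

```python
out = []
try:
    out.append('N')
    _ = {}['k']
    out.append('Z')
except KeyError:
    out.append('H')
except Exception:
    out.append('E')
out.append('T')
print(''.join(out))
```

Execution trace: 'N' (try body) → 'H' (except KeyError) → 'T' (after the try/except). Output: NHT

Answer: NHT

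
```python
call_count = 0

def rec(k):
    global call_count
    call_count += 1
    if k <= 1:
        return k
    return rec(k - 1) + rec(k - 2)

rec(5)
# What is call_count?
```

Calls(k) = 1 + Calls(k-1) + Calls(k-2); Calls(0)=Calls(1)=1. For k=5 this gives 15.

Answer: 15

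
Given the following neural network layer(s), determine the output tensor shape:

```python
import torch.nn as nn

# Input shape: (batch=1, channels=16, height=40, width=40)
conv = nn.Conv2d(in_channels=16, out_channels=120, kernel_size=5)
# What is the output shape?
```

Input: (1, 16, 40, 40) -> Output: (1, 120, 36, 36)

Answer: (1, 120, 36, 36)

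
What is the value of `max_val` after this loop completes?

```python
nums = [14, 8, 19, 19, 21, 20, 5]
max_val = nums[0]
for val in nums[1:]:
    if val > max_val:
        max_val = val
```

Maximum of [14, 8, 19, 19, 21, 20, 5]
`max_val` takes the values: 14 → 19 → 21

Answer: 21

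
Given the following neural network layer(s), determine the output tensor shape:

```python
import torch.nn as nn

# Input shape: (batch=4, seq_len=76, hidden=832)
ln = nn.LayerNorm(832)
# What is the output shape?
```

Input: (4, 76, 832) -> Output: (4, 76, 832)

Answer: (4, 76, 832)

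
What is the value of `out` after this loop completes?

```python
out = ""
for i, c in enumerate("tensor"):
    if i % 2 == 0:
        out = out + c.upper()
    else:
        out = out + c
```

Uppercase even positions in 'tensor'
`out` takes the values: "" → "T" → "Te" → "TeN" → "TeNs" → "TeNsO" → "TeNsOr"

Answer: "TeNsOr"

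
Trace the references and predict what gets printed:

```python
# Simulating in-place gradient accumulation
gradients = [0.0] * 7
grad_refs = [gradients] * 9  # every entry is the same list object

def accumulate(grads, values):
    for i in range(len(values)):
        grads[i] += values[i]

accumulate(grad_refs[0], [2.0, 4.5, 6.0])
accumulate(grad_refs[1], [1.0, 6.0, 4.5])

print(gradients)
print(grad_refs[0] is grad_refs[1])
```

Key concept: gradient accumulation aliasing.
Step by step:
`gradients = [0.0] * 7` → gradients = [0.0, 0.0, 0.0, 0.0, 0.0, 0.0, 0.0]
`grad_refs = [gradients] * 9` → grad_refs = [[0.0, 0.0, 0.0, 0.0, 0.0, 0.0, 0.0], [0.0, 0.0, 0.0, 0.0, 0.0, 0.0, 0.0], [0.0, 0.0, 0.0, 0.0, 0.0, 0.0, 0.0], [0.0, 0.0, 0.0, 0.0, 0.0, 0.0, 0.0], [0.0, 0.0, 0.0, 0.0, 0.0, 0.0, 0.0], [0.0, 0.0, 0.0, 0.0, 0.0, 0.0, 0.0], [0.0, 0.0, 0.0, 0.0, 0.0, 0.0, 0.0], [0.0, 0.0, 0.0, 0.0, 0.0, 0.0, 0.0], [0.0, 0.0, 0.0, 0.0, 0.0, 0.0, 0.0]]
`accumulate(grad_refs[0], [2.0, 4.5, 6.0])` → gradients = [2.0, 4.5, 6.0, 0.0, 0.0, 0.0, 0.0]; grad_refs = [[2.0, 4.5, 6.0, 0.0, 0.0, 0.0, 0.0], [2.0, 4.5, 6.0, 0.0, 0.0, 0.0, 0.0], [2.0, 4.5, 6.0, 0.0, 0.0, 0.0, 0.0], [2.0, 4.5, 6.0, 0.0, 0.0, 0.0, 0.0], [2.0, 4.5, 6.0, 0.0, 0.0, 0.0, 0.0], [2.0, 4.5, 6.0, 0.0, 0.0, 0.0, 0.0], [2.0, 4.5, 6.0, 0.0, 0.0, 0.0, 0.0], [2.0, 4.5, 6.0, 0.0, 0.0, 0.0, 0.0], [2.0, 4.5, 6.0, 0.0, 0.0, 0.0, 0.0]]
`accumulate(grad_refs[1], [1.0, 6.0, 4.5])` → gradients = [3.0, 10.5, 10.5, 0.0, 0.0, 0.0, 0.0]; grad_refs = [[3.0, 10.5, 10.5, 0.0, 0.0, 0.0, 0.0], [3.0, 10.5, 10.5, 0.0, 0.0, 0.0, 0.0], [3.0, 10.5, 10.5, 0.0, 0.0, 0.0, 0.0], [3.0, 10.5, 10.5, 0.0, 0.0, 0.0, 0.0], [3.0, 10.5, 10.5, 0.0, 0.0, 0.0, 0.0], [3.0, 10.5, 10.5, 0.0, 0.0, 0.0, 0.0], [3.0, 10.5, 10.5, 0.0, 0.0, 0.0, 0.0], [3.0, 10.5, 10.5, 0.0, 0.0, 0.0, 0.0], [3.0, 10.5, 10.5, 0.0, 0.0, 0.0, 0.0]]
`print(gradients)` → prints [3.0, 10.5, 10.5, 0.0, 0.0, 0.0, 0.0]
`print(grad_refs[0] is grad_refs[1])` → prints True

Answer:
[3.0, 10.5, 10.5, 0.0, 0.0, 0.0, 0.0]
True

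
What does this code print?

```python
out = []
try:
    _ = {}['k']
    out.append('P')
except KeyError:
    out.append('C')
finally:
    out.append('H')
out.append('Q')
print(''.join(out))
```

Execution trace: 'C' (except KeyError) → 'H' (finally) → 'Q' (after the try/except). Output: CHQ

Answer: CHQ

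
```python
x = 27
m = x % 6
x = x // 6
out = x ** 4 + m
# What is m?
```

Trace:
`x = 27` → x = 27
`m = x % 6` → m = 3
`x = x // 6` → x = 4
`out = x ** 4 + m` → out = 259
So m = 3

Answer: 3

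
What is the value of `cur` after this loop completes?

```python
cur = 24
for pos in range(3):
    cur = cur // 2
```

Halve 3 times: 24 // 2^3 = 3
`cur` takes the values: 24 → 12 → 6 → 3

Answer: 3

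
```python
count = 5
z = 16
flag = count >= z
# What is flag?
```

Trace:
`count = 5` → count = 5
`z = 16` → z = 16
`flag = count >= z` → flag = False
So flag = False

Answer: False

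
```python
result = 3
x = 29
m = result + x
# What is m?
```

Trace:
`result = 3` → result = 3
`x = 29` → x = 29
`m = result + x` → m = 32
So m = 32

Answer: 32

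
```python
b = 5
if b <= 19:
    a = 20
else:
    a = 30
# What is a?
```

Trace:
`b = 5` → b = 5
`if b <= 19: ...` → b <= 19 is True → a = 20
So a = 20

Answer: 20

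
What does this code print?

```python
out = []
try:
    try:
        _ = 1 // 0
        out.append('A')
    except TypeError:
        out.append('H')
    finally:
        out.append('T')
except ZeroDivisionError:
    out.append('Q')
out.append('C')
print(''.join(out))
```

Execution trace: 'T' (finally) → 'Q' (outer except ZeroDivisionError) → 'C' (after the try/except). Output: TQC

Answer: TQC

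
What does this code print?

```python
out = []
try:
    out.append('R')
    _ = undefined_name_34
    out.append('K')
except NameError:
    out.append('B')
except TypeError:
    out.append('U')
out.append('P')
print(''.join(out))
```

Execution trace: 'R' (try body) → 'B' (except NameError) → 'P' (after the try/except). Output: RBP

Answer: RBP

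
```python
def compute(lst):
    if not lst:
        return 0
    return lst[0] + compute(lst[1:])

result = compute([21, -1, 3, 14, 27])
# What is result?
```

21 + (-1) + 3 + 14 + 27 + 0 = 64

Answer: 64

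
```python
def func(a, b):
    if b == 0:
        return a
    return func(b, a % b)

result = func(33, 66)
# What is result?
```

func(33, 66) -> func(66, 33) -> func(33, 0) -> 33

Answer: 33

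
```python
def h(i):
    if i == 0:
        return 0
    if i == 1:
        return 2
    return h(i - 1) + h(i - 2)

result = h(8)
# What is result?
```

Build up from base cases: h(0)=0, h(1)=2, h(2)=2, h(3)=4, h(4)=6, h(5)=10, h(6)=16, ..., h(8)=42

Answer: 42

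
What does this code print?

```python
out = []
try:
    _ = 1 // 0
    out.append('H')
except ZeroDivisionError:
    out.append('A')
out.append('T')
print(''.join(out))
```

Execution trace: 'A' (except ZeroDivisionError) → 'T' (after the try/except). Output: AT

Answer: AT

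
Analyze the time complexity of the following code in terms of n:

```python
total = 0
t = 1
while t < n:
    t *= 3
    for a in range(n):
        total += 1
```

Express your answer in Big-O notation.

Each loop level contributes: log n × n. Multiplying the contributions gives O(n log n).

Answer: O(n log n)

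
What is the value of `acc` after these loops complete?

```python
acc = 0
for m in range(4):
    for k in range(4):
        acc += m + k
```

Sum of all m+k for m,k in 4x4
`acc` takes the values: 0 → 1 → 3 → 6 → 7 → 9 → 12 → 16 → 18 → 21 → 25 → 30 → 33 → 37 → 42 → 48

Answer: 48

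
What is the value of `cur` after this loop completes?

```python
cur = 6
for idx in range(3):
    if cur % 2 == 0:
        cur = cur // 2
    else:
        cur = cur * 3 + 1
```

Collatz-style transformation from 6
`cur` takes the values: 6 → 3 → 10 → 5

Answer: 5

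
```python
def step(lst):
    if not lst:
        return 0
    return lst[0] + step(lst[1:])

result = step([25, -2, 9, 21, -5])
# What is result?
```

25 + (-2) + 9 + 21 + (-5) + 0 = 48

Answer: 48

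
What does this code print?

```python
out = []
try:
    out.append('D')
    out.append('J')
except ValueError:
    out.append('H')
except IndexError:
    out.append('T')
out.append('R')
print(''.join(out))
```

Execution trace: 'D' (try body) → 'J' (try body, no exception) → 'R' (after the try/except). Output: DJR

Answer: DJR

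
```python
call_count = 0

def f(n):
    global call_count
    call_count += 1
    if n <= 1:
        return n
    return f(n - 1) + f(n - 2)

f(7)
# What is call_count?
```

Calls(n) = 1 + Calls(n-1) + Calls(n-2); Calls(0)=Calls(1)=1. For n=7 this gives 41.

Answer: 41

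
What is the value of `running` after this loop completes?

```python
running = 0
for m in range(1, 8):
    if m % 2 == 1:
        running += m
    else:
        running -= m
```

Add odd, subtract even
`running` takes the values: 0 → 1 → -1 → 2 → -2 → 3 → -3 → 4

Answer: 4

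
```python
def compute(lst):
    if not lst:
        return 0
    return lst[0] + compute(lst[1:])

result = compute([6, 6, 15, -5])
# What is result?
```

6 + 6 + 15 + (-5) + 0 = 22

Answer: 22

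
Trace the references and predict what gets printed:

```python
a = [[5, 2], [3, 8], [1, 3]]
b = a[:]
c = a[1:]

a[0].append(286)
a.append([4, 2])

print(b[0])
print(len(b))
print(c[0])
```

Key concept: slice with nested mutation.
Step by step:
`a = [[5, 2], [3, 8], [1, 3]]` → a = [[5, 2], [3, 8], [1, 3]]
`b = a[:]` → b = [[5, 2], [3, 8], [1, 3]]
`c = a[1:]` → c = [[3, 8], [1, 3]]
`a[0].append(286)` → a = [[5, 2, 286], [3, 8], [1, 3]]; b = [[5, 2, 286], [3, 8], [1, 3]]
`a.append([4, 2])` → a = [[5, 2, 286], [3, 8], [1, 3], [4, 2]]
`print(b[0])` → prints [5, 2, 286]
`print(len(b))` → prints 3
`print(c[0])` → prints [3, 8]

Answer:
[5, 2, 286]
3
[3, 8]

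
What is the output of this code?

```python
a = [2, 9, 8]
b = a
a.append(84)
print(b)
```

Key concept: basic list aliasing.
Step by step:
`a = [2, 9, 8]` → a = [2, 9, 8]
`b = a` → b = [2, 9, 8] (same object as a)
`a.append(84)` → a = [2, 9, 8, 84] (same object as b); b = [2, 9, 8, 84] (same object as a)
`print(b)` → prints [2, 9, 8, 84]

Answer: [2, 9, 8, 84]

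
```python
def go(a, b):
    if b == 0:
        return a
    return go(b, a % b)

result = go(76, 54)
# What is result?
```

go(76, 54) -> go(54, 22) -> go(22, 10) -> go(10, 2) -> go(2, 0) -> 2

Answer: 2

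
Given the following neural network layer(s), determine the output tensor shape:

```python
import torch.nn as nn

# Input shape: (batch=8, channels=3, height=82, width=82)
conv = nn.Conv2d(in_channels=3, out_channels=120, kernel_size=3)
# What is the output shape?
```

Input: (8, 3, 82, 82) -> Output: (8, 120, 80, 80)

Answer: (8, 120, 80, 80)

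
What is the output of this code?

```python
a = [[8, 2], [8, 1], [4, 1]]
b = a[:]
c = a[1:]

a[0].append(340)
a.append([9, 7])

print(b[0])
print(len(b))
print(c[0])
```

Key concept: slice with nested mutation.
Step by step:
`a = [[8, 2], [8, 1], [4, 1]]` → a = [[8, 2], [8, 1], [4, 1]]
`b = a[:]` → b = [[8, 2], [8, 1], [4, 1]]
`c = a[1:]` → c = [[8, 1], [4, 1]]
`a[0].append(340)` → a = [[8, 2, 340], [8, 1], [4, 1]]; b = [[8, 2, 340], [8, 1], [4, 1]]
`a.append([9, 7])` → a = [[8, 2, 340], [8, 1], [4, 1], [9, 7]]
`print(b[0])` → prints [8, 2, 340]
`print(len(b))` → prints 3
`print(c[0])` → prints [8, 1]

Answer:
[8, 2, 340]
3
[8, 1]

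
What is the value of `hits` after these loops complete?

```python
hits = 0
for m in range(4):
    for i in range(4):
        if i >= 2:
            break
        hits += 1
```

Inner breaks at 2, outer runs 4 times
`hits` takes the values: 0 → 1 → 2 → 3 → 4 → 5 → 6 → 7 → 8

Answer: 8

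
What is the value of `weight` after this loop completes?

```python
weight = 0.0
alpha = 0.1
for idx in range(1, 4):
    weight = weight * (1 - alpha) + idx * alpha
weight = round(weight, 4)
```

Moving average with lr=0.1
`weight` takes the values: 0.0 → 0.1 → 0.29 → 0.561

Answer: 0.561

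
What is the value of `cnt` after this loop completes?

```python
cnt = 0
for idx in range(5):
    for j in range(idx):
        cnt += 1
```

Triangle number: 0+1+2+...+4
`cnt` takes the values: 0 → 1 → 2 → 3 → 4 → 5 → 6 → 7 → 8 → 9 → 10

Answer: 10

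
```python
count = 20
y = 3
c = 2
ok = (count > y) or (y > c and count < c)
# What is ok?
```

Trace:
`count = 20` → count = 20
`y = 3` → y = 3
`c = 2` → c = 2
`ok = (count > y) or (y > c and count < c)` → ok = True
So ok = True

Answer: True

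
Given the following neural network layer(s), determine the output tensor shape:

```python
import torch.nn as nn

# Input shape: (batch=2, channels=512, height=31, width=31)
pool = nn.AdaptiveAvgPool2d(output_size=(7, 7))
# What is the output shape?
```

Input: (2, 512, 31, 31) -> Output: (2, 512, 7, 7)

Answer: (2, 512, 7, 7)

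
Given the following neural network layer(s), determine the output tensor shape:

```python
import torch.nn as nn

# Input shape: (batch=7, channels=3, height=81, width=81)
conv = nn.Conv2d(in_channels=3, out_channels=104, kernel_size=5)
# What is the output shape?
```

Input: (7, 3, 81, 81) -> Output: (7, 104, 77, 77)

Answer: (7, 104, 77, 77)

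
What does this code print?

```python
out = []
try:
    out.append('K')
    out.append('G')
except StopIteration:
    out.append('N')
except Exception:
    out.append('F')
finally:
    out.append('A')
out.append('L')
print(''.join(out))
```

Execution trace: 'K' (try body) → 'G' (try body, no exception) → 'A' (finally) → 'L' (after the try/except). Output: KGAL

Answer: KGAL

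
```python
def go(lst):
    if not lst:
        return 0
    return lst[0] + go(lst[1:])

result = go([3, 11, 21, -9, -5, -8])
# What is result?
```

3 + 11 + 21 + (-9) + (-5) + (-8) + 0 = 13

Answer: 13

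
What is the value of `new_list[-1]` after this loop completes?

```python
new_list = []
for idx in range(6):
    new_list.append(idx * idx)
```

Last element of squares 0 to 5
`new_list` takes the values: [] → [0] → [0, 1] → [0, 1, 4] → [0, 1, 4, 9] → [0, 1, 4, 9, 16] → [0, 1, 4, 9, 16, 25]
So `new_list[-1]` = 25

Answer: 25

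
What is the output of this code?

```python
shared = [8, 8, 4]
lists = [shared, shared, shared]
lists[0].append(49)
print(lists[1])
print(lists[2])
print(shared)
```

Key concept: list of same reference.
Step by step:
`shared = [8, 8, 4]` → shared = [8, 8, 4]
`lists = [shared, shared, shared]` → lists = [[8, 8, 4], [8, 8, 4], [8, 8, 4]]
`lists[0].append(49)` → shared = [8, 8, 4, 49]; lists = [[8, 8, 4, 49], [8, 8, 4, 49], [8, 8, 4, 49]]
`print(lists[1])` → prints [8, 8, 4, 49]
`print(lists[2])` → prints [8, 8, 4, 49]
`print(shared)` → prints [8, 8, 4, 49]

Answer:
[8, 8, 4, 49]
[8, 8, 4, 49]
[8, 8, 4, 49]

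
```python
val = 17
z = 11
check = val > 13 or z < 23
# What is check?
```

Trace:
`val = 17` → val = 17
`z = 11` → z = 11
`check = val > 13 or z < 23` → check = True
So check = True

Answer: True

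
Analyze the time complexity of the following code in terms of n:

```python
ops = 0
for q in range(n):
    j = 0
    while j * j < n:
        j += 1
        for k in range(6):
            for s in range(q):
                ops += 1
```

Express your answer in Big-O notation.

Each loop level contributes: n × √n × 1 × n. Multiplying the contributions gives O(n^2√n).

Answer: O(n^2√n)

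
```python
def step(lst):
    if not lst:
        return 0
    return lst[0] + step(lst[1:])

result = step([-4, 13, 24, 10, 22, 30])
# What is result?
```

(-4) + 13 + 24 + 10 + 22 + 30 + 0 = 95

Answer: 95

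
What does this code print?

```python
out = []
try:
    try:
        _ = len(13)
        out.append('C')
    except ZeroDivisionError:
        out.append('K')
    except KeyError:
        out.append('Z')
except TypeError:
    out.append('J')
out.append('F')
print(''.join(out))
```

Execution trace: 'J' (outer except TypeError) → 'F' (after the try/except). Output: JF

Answer: JF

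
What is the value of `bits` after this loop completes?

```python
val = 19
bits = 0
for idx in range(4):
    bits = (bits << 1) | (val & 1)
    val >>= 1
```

Reverse lowest 4 bits of 19
`bits` takes the values: 0 → 1 → 3 → 6 → 12

Answer: 12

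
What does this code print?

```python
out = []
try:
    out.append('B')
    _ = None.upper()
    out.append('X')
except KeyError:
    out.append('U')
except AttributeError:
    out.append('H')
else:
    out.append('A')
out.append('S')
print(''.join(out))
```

Execution trace: 'B' (try body) → 'H' (except AttributeError) → 'S' (after the try/except). Output: BHS

Answer: BHS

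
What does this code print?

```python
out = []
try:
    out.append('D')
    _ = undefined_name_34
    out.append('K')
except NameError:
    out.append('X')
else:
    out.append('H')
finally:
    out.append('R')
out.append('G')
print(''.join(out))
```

Execution trace: 'D' (try body) → 'X' (except NameError) → 'R' (finally) → 'G' (after the try/except). Output: DXRG

Answer: DXRG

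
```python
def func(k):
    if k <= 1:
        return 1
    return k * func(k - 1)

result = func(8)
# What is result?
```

func(8) = 8 * 7 * 6 * 5 * 4 * 3 * 2 * 1 = 40320

Answer: 40320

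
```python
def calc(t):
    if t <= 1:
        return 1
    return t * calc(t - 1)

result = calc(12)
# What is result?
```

calc(12) = 12 * 11 * 10 * 9 * 8 * 7 * 6 * 5 * 4 * 3 * 2 * 1 = 479001600

Answer: 479001600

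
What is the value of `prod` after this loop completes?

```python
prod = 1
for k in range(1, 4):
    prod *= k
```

3! = 6
`prod` takes the values: 1 → 2 → 6

Answer: 6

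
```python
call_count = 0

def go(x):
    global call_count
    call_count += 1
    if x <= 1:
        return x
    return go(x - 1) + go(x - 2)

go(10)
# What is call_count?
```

Calls(x) = 1 + Calls(x-1) + Calls(x-2); Calls(0)=Calls(1)=1. For x=10 this gives 177.

Answer: 177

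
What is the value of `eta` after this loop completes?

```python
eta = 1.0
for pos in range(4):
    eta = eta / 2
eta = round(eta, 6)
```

Halving LR 4 times: 1 / 2^4
`eta` takes the values: 1.0 → 0.5 → 0.25 → 0.125 → 0.0625

Answer: 0.0625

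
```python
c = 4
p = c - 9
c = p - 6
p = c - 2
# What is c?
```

Trace:
`c = 4` → c = 4
`p = c - 9` → p = -5
`c = p - 6` → c = -11
`p = c - 2` → p = -13
So c = -11

Answer: -11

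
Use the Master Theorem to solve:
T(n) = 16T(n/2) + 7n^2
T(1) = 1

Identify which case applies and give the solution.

a=16, b=2, f(n)=7n^2. log_2(16) = 4. Since c=2 < 4, Case 1 applies: T(n) = Θ(n^log_b(a)) = O(n^4).

Answer: O(n^4) - Case 1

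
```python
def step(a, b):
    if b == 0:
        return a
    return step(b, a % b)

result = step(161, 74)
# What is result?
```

step(161, 74) -> step(74, 13) -> step(13, 9) -> step(9, 4) -> step(4, 1) -> step(1, 0) -> 1

Answer: 1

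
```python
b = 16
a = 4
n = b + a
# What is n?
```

Trace:
`b = 16` → b = 16
`a = 4` → a = 4
`n = b + a` → n = 20
So n = 20

Answer: 20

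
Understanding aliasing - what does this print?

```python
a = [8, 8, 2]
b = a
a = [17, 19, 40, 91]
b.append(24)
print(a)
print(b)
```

Key concept: rebinding vs mutation: a is rebound to a new list, b still points at the original.
Step by step:
`a = [8, 8, 2]` → a = [8, 8, 2]
`b = a` → b = [8, 8, 2] (same object as a)
`a = [17, 19, 40, 91]` → a = [17, 19, 40, 91]
`b.append(24)` → b = [8, 8, 2, 24]
`print(a)` → prints [17, 19, 40, 91]
`print(b)` → prints [8, 8, 2, 24]

Answer:
[17, 19, 40, 91]
[8, 8, 2, 24]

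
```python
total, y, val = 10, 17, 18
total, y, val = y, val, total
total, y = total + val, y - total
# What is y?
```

Trace:
`total, y, val = 10, 17, 18` → total = 10; y = 17; val = 18
`total, y, val = y, val, total` → total = 17; y = 18; val = 10
`total, y = total + val, y - total` → total = 27; y = 1
So y = 1

Answer: 1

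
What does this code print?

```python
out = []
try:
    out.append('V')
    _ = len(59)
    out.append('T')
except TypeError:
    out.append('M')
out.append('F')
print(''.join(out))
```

Execution trace: 'V' (try body) → 'M' (except TypeError) → 'F' (after the try/except). Output: VMF

Answer: VMF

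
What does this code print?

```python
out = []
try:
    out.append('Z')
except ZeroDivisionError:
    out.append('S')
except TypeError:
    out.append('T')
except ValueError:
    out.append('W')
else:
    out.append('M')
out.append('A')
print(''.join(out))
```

Execution trace: 'Z' (try body, no exception) → 'M' (else) → 'A' (after the try/except). Output: ZMA

Answer: ZMA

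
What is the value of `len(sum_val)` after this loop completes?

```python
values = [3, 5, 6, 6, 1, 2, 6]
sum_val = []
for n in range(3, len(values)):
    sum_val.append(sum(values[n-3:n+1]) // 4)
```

Number of 4-element averages
`sum_val` takes the values: [] → [5] → [5, 4] → [5, 4, 3] → [5, 4, 3, 3]
So `len(sum_val)` = 4

Answer: 4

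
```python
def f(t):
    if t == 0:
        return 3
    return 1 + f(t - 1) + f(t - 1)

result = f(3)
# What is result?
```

f(t) = 1 + 2·f(t-1), f(0)=3. Closed form: (3+1)·2^3 - 1 = 31.

Answer: 31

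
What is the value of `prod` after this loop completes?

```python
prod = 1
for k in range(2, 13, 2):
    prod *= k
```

Product of even numbers 2 to 12
`prod` takes the values: 1 → 2 → 8 → 48 → 384 → 3840 → 46080

Answer: 46080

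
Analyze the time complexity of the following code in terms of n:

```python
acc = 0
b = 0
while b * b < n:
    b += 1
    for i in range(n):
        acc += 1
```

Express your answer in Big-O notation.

Each loop level contributes: √n × n. Multiplying the contributions gives O(n√n).

Answer: O(n√n)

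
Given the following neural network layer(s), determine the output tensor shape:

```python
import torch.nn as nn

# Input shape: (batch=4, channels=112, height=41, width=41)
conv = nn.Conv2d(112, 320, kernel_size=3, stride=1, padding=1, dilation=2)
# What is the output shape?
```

Input: (4, 112, 41, 41) -> Output: (4, 320, 39, 39)

Answer: (4, 320, 39, 39)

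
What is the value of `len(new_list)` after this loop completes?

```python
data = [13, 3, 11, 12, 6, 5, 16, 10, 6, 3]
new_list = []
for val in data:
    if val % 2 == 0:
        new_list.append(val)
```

Count even numbers in [13, 3, 11, 12, 6, 5, 16, 10, 6, 3]
`new_list` takes the values: [] → [12] → [12, 6] → [12, 6, 16] → [12, 6, 16, 10] → [12, 6, 16, 10, 6]
So `len(new_list)` = 5

Answer: 5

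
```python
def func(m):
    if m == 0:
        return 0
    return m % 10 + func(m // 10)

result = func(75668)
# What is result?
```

Sum of digits of 75668: 8 + 6 + 6 + 5 + 7 = 32

Answer: 32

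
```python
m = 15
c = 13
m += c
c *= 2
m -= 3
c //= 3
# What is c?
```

Trace:
`m = 15` → m = 15
`c = 13` → c = 13
`m += c` → m = 28
`c *= 2` → c = 26
`m -= 3` → m = 25
`c //= 3` → c = 8
So c = 8

Answer: 8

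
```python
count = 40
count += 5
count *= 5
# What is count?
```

Trace:
`count = 40` → count = 40
`count += 5` → count = 45
`count *= 5` → count = 225
So count = 225

Answer: 225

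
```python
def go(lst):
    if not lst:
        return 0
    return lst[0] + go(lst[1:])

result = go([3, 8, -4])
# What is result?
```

3 + 8 + (-4) + 0 = 7

Answer: 7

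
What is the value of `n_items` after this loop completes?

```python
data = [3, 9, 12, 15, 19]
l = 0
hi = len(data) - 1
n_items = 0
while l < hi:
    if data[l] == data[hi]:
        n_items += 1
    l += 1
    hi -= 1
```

Count matching pairs from ends
`n_items` takes the values: 0

Answer: 0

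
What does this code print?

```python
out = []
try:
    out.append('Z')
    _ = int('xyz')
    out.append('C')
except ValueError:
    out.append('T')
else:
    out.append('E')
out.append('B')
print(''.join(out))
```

Execution trace: 'Z' (try body) → 'T' (except ValueError) → 'B' (after the try/except). Output: ZTB

Answer: ZTB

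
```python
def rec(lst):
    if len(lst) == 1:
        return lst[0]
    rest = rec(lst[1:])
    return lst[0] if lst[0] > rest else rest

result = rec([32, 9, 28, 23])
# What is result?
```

Recursive max over [32, 9, 28, 23] = 32

Answer: 32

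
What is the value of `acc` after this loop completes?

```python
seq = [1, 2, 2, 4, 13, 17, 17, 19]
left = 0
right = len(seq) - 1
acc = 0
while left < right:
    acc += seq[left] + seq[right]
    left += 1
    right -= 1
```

Sum of pairs from ends
`acc` takes the values: 0 → 20 → 39 → 58 → 75

Answer: 75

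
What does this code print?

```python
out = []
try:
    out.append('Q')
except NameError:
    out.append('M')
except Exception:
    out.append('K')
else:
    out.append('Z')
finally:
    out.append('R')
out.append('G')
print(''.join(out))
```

Execution trace: 'Q' (try body, no exception) → 'Z' (else) → 'R' (finally) → 'G' (after the try/except). Output: QZRG

Answer: QZRG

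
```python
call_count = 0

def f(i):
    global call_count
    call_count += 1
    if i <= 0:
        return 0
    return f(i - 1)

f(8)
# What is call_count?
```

Linear recursion stepping by 1: 9 calls from i=8 down to ≤0.

Answer: 9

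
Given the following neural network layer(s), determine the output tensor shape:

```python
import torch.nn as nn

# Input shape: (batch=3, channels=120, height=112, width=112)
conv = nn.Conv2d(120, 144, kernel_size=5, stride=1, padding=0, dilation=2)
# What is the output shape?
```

Input: (3, 120, 112, 112) -> Output: (3, 144, 104, 104)

Answer: (3, 144, 104, 104)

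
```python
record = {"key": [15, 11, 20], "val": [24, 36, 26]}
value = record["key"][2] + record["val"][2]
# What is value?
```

Trace:
`record = {"key": [15, 11, 20], "val": [24, 36, 26]}` → record = {'key': [15, 11, 20], 'val': [24, 36, 26]}
`value = record["key"][2] + record["val"][2]` → value = 46
So value = 46

Answer: 46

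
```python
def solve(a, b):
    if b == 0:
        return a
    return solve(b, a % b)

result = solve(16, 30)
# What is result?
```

solve(16, 30) -> solve(30, 16) -> solve(16, 14) -> solve(14, 2) -> solve(2, 0) -> 2

Answer: 2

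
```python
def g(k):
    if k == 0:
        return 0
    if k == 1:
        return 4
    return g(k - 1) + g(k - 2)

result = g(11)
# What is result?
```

Build up from base cases: g(0)=0, g(1)=4, g(2)=4, g(3)=8, g(4)=12, g(5)=20, g(6)=32, ..., g(11)=356

Answer: 356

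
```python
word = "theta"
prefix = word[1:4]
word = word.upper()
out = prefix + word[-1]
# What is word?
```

Trace:
`word = "theta"` → word = 'theta'
`prefix = word[1:4]` → prefix = 'het'
`word = word.upper()` → word = 'THETA'
`out = prefix + word[-1]` → out = 'hetA'
So word = 'THETA'

Answer: 'THETA'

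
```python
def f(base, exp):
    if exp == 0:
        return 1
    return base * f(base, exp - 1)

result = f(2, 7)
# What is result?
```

f(2, 7) = 2 * 2 * 2 * 2 * 2 * 2 * 2 = 128

Answer: 128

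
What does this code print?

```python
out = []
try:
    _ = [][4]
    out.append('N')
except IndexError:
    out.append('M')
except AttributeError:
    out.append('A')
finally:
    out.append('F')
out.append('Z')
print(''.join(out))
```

Execution trace: 'M' (except IndexError) → 'F' (finally) → 'Z' (after the try/except). Output: MFZ

Answer: MFZ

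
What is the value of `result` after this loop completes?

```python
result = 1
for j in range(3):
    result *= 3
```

3^3 = 27
`result` takes the values: 1 → 3 → 9 → 27

Answer: 27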